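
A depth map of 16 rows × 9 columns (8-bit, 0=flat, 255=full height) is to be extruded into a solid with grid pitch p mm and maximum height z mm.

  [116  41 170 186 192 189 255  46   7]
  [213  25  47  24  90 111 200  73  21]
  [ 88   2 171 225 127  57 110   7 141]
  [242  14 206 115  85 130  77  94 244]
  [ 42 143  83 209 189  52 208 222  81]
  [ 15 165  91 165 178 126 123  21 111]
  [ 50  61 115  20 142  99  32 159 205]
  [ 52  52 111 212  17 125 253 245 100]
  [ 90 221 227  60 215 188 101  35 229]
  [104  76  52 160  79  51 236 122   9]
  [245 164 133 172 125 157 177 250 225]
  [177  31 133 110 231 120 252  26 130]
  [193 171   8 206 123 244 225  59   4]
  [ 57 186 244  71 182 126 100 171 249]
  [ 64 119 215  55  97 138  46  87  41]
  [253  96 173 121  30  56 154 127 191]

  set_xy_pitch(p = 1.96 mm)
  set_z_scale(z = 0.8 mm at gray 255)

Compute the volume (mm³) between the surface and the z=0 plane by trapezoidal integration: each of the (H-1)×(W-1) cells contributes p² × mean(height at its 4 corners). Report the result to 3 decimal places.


height_mm = gray/255 × 0.8; cell vol = 1.96² × mean(4 corners)
unit = 1.96² × 0.8 / (4×255) = 0.00301302 mm³ per gray-sum
row 0: Σ corner-gray over 8 cells = 3655  → 11.0126
row 1: Σ corner-gray over 8 cells = 3001  → 9.0421
row 2: Σ corner-gray over 8 cells = 3555  → 10.7113
row 3: Σ corner-gray over 8 cells = 4263  → 12.8445
row 4: Σ corner-gray over 8 cells = 4199  → 12.6517
row 5: Σ corner-gray over 8 cells = 3375  → 10.1689
row 6: Σ corner-gray over 8 cells = 3693  → 11.1271
row 7: Σ corner-gray over 8 cells = 4595  → 13.8448
row 8: Σ corner-gray over 8 cells = 4078  → 12.2871
row 9: Σ corner-gray over 8 cells = 4491  → 13.5315
row 10: Σ corner-gray over 8 cells = 4939  → 14.8813
row 11: Σ corner-gray over 8 cells = 4382  → 13.2031
row 12: Σ corner-gray over 8 cells = 4735  → 14.2666
row 13: Σ corner-gray over 8 cells = 4085  → 12.3082
row 14: Σ corner-gray over 8 cells = 3577  → 10.7776
Σ rows: total corner-gray = 60623  → 182.6583 mm³

182.658


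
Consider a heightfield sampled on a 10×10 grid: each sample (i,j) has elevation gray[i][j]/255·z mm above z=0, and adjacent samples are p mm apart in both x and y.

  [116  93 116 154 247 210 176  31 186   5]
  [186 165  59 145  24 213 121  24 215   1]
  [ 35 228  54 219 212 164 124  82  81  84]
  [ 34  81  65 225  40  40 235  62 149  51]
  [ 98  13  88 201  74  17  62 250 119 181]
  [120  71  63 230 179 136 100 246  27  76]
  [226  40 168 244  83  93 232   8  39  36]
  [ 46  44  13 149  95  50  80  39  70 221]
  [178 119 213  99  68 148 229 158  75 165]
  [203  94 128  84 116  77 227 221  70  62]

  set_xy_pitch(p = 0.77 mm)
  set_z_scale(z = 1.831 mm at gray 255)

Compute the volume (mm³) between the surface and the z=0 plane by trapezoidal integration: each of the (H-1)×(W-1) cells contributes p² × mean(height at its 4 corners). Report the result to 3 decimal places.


40.612

height_mm = gray/255 × 1.831; cell vol = 0.77² × mean(4 corners)
unit = 0.77² × 1.831 / (4×255) = 0.00106431 mm³ per gray-sum
row 0: Σ corner-gray over 9 cells = 4666  → 4.9661
row 1: Σ corner-gray over 9 cells = 4566  → 4.8597
row 2: Σ corner-gray over 9 cells = 4326  → 4.6042
row 3: Σ corner-gray over 9 cells = 3806  → 4.0508
row 4: Σ corner-gray over 9 cells = 4227  → 4.4989
row 5: Σ corner-gray over 9 cells = 4376  → 4.6574
row 6: Σ corner-gray over 9 cells = 3423  → 3.6431
row 7: Σ corner-gray over 9 cells = 3908  → 4.1593
row 8: Σ corner-gray over 9 cells = 4860  → 5.1726
Σ rows: total corner-gray = 38158  → 40.6121 mm³


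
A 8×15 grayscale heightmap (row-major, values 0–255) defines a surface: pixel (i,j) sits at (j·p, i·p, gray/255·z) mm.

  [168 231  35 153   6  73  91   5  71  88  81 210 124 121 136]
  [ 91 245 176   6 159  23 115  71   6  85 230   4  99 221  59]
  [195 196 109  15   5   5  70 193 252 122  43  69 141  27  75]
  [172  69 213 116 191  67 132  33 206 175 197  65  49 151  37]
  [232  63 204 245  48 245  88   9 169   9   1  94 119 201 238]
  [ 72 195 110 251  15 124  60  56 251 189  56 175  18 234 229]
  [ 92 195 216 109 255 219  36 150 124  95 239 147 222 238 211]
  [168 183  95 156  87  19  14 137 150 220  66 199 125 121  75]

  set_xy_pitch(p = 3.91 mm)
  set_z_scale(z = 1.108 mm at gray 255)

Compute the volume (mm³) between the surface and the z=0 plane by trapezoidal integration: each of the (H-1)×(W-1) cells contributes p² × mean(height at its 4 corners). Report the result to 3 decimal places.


height_mm = gray/255 × 1.108; cell vol = 3.91² × mean(4 corners)
unit = 3.91² × 1.108 / (4×255) = 0.0166071 mm³ per gray-sum
row 0: Σ corner-gray over 14 cells = 5912  → 98.1810
row 1: Σ corner-gray over 14 cells = 5794  → 96.2214
row 2: Σ corner-gray over 14 cells = 6301  → 104.6412
row 3: Σ corner-gray over 14 cells = 6997  → 116.1997
row 4: Σ corner-gray over 14 cells = 7229  → 120.0525
row 5: Σ corner-gray over 14 cells = 8562  → 142.1898
row 6: Σ corner-gray over 14 cells = 8180  → 135.8459
Σ rows: total corner-gray = 48975  → 813.3314 mm³

813.331


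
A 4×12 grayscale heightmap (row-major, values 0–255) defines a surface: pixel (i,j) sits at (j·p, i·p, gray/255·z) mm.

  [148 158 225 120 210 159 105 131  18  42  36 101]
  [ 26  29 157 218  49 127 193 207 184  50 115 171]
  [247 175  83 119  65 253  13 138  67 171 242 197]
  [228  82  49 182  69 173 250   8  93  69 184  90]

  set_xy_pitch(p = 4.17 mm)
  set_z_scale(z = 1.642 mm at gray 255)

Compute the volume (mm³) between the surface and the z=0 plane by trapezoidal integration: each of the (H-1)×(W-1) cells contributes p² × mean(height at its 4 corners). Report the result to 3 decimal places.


481.335

height_mm = gray/255 × 1.642; cell vol = 4.17² × mean(4 corners)
unit = 4.17² × 1.642 / (4×255) = 0.0279927 mm³ per gray-sum
row 0: Σ corner-gray over 11 cells = 5512  → 154.2959
row 1: Σ corner-gray over 11 cells = 5951  → 166.5847
row 2: Σ corner-gray over 11 cells = 5732  → 160.4543
Σ rows: total corner-gray = 17195  → 481.3348 mm³


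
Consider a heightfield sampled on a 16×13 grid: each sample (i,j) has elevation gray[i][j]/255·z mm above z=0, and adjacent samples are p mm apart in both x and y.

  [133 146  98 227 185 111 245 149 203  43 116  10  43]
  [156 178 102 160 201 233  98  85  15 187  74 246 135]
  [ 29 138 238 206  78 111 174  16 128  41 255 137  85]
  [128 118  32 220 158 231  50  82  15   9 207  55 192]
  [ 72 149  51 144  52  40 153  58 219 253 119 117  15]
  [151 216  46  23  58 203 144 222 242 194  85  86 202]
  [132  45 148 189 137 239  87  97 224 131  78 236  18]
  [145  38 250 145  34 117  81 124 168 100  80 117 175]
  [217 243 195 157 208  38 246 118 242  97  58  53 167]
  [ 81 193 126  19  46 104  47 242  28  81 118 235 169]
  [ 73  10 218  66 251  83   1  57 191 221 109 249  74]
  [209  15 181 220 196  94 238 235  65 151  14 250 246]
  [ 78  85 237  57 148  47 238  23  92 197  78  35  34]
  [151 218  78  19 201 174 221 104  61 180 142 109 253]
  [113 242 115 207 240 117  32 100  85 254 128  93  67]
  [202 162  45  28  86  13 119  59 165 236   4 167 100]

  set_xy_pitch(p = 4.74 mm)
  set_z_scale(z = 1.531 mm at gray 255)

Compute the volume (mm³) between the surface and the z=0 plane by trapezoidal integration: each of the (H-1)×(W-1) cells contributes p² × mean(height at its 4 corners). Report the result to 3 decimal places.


height_mm = gray/255 × 1.531; cell vol = 4.74² × mean(4 corners)
unit = 4.74² × 1.531 / (4×255) = 0.0337234 mm³ per gray-sum
row 0: Σ corner-gray over 12 cells = 6691  → 225.6435
row 1: Σ corner-gray over 12 cells = 6607  → 222.8107
row 2: Σ corner-gray over 12 cells = 5832  → 196.6750
row 3: Σ corner-gray over 12 cells = 5471  → 184.5009
row 4: Σ corner-gray over 12 cells = 6188  → 208.6806
row 5: Σ corner-gray over 12 cells = 6763  → 228.0715
row 6: Σ corner-gray over 12 cells = 6200  → 209.0852
row 7: Σ corner-gray over 12 cells = 6522  → 219.9442
row 8: Σ corner-gray over 12 cells = 6422  → 216.5718
row 9: Σ corner-gray over 12 cells = 5787  → 195.1575
row 10: Σ corner-gray over 12 cells = 6832  → 230.3985
row 11: Σ corner-gray over 12 cells = 6359  → 214.4473
row 12: Σ corner-gray over 12 cells = 6004  → 202.4755
row 13: Σ corner-gray over 12 cells = 6824  → 230.1287
row 14: Σ corner-gray over 12 cells = 5876  → 198.1589
Σ rows: total corner-gray = 94378  → 3182.7496 mm³

3182.750


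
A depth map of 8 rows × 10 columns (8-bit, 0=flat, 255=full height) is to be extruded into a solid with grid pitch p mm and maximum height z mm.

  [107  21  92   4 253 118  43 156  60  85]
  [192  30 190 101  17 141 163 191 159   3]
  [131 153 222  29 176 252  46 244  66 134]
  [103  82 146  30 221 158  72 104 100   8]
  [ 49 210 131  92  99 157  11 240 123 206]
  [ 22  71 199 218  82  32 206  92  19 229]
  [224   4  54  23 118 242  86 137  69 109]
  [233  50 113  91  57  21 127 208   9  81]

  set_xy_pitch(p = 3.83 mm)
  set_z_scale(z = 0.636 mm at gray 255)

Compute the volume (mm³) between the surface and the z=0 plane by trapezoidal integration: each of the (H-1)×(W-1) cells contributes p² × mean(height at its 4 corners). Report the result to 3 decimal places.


height_mm = gray/255 × 0.636; cell vol = 3.83² × mean(4 corners)
unit = 3.83² × 0.636 / (4×255) = 0.00914649 mm³ per gray-sum
row 0: Σ corner-gray over 9 cells = 3865  → 35.3512
row 1: Σ corner-gray over 9 cells = 4820  → 44.0861
row 2: Σ corner-gray over 9 cells = 4578  → 41.8726
row 3: Σ corner-gray over 9 cells = 4318  → 39.4945
row 4: Σ corner-gray over 9 cells = 4470  → 40.8848
row 5: Σ corner-gray over 9 cells = 3888  → 35.5616
row 6: Σ corner-gray over 9 cells = 3465  → 31.6926
Σ rows: total corner-gray = 29404  → 268.9434 mm³

268.943


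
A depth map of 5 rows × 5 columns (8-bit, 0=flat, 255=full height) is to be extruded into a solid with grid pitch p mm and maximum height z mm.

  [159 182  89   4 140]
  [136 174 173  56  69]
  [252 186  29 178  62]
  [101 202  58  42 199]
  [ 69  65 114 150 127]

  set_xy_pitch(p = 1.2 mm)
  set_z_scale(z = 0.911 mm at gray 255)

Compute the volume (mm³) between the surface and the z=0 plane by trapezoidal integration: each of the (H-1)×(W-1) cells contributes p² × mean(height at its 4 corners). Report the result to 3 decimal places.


height_mm = gray/255 × 0.911; cell vol = 1.2² × mean(4 corners)
unit = 1.2² × 0.911 / (4×255) = 0.00128612 mm³ per gray-sum
row 0: Σ corner-gray over 4 cells = 1860  → 2.3922
row 1: Σ corner-gray over 4 cells = 2111  → 2.7150
row 2: Σ corner-gray over 4 cells = 2004  → 2.5774
row 3: Σ corner-gray over 4 cells = 1758  → 2.2610
Σ rows: total corner-gray = 7733  → 9.9455 mm³

9.946


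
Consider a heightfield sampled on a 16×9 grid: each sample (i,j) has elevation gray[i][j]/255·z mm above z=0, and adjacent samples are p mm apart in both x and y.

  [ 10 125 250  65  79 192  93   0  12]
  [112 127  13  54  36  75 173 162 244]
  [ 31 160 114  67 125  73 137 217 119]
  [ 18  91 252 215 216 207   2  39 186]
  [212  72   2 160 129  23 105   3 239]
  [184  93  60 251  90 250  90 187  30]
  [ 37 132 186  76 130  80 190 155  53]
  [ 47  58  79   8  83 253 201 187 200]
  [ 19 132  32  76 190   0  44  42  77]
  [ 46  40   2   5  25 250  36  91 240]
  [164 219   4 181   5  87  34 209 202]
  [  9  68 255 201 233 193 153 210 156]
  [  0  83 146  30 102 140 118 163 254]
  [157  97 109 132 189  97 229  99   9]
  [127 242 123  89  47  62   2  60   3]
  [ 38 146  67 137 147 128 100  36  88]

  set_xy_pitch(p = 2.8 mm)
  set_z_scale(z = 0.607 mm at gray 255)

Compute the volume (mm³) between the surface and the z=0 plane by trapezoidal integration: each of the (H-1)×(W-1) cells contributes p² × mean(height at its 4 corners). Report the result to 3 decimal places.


height_mm = gray/255 × 0.607; cell vol = 2.8² × mean(4 corners)
unit = 2.8² × 0.607 / (4×255) = 0.00466557 mm³ per gray-sum
row 0: Σ corner-gray over 8 cells = 3266  → 15.2377
row 1: Σ corner-gray over 8 cells = 3572  → 16.6654
row 2: Σ corner-gray over 8 cells = 4184  → 19.5207
row 3: Σ corner-gray over 8 cells = 3687  → 17.2020
row 4: Σ corner-gray over 8 cells = 3695  → 17.2393
row 5: Σ corner-gray over 8 cells = 4244  → 19.8007
row 6: Σ corner-gray over 8 cells = 3973  → 18.5363
row 7: Σ corner-gray over 8 cells = 3113  → 14.5239
row 8: Σ corner-gray over 8 cells = 2312  → 10.7868
row 9: Σ corner-gray over 8 cells = 3028  → 14.1273
row 10: Σ corner-gray over 8 cells = 4635  → 21.6249
row 11: Σ corner-gray over 8 cells = 4609  → 21.5036
row 12: Σ corner-gray over 8 cells = 3888  → 18.1397
row 13: Σ corner-gray over 8 cells = 3450  → 16.0962
row 14: Σ corner-gray over 8 cells = 3028  → 14.1273
Σ rows: total corner-gray = 54684  → 255.1320 mm³

255.132


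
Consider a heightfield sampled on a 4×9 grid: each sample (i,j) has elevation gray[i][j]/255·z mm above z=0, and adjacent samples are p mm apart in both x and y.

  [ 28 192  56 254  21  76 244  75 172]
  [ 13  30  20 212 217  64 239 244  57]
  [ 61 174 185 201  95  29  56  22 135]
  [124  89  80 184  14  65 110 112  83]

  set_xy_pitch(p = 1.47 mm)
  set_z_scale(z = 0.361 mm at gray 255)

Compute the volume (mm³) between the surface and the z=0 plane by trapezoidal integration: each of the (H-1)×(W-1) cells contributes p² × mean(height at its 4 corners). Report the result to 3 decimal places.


height_mm = gray/255 × 0.361; cell vol = 1.47² × mean(4 corners)
unit = 1.47² × 0.361 / (4×255) = 0.000764789 mm³ per gray-sum
row 0: Σ corner-gray over 8 cells = 4158  → 3.1800
row 1: Σ corner-gray over 8 cells = 3842  → 2.9383
row 2: Σ corner-gray over 8 cells = 3235  → 2.4741
Σ rows: total corner-gray = 11235  → 8.5924 mm³

8.592


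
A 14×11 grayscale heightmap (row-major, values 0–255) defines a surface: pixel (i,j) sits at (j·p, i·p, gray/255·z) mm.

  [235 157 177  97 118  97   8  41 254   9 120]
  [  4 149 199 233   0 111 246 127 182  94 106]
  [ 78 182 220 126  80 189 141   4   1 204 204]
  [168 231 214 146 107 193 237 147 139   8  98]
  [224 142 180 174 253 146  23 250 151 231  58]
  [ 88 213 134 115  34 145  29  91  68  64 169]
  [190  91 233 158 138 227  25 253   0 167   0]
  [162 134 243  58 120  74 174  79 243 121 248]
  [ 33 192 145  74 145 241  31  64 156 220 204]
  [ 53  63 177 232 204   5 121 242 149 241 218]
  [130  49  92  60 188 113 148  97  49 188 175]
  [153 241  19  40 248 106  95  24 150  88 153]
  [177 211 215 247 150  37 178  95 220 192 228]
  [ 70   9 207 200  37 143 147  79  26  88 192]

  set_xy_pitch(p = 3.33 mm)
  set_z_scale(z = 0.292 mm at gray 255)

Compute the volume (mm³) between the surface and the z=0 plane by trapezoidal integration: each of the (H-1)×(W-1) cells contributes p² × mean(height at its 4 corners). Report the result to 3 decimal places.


height_mm = gray/255 × 0.292; cell vol = 3.33² × mean(4 corners)
unit = 3.33² × 0.292 / (4×255) = 0.00317447 mm³ per gray-sum
row 0: Σ corner-gray over 10 cells = 5063  → 16.0723
row 1: Σ corner-gray over 10 cells = 5368  → 17.0406
row 2: Σ corner-gray over 10 cells = 5686  → 18.0500
row 3: Σ corner-gray over 10 cells = 6492  → 20.6087
row 4: Σ corner-gray over 10 cells = 5425  → 17.2215
row 5: Σ corner-gray over 10 cells = 4817  → 15.2914
row 6: Σ corner-gray over 10 cells = 5676  → 18.0183
row 7: Σ corner-gray over 10 cells = 5675  → 18.0151
row 8: Σ corner-gray over 10 cells = 5912  → 18.7675
row 9: Σ corner-gray over 10 cells = 5412  → 17.1802
row 10: Σ corner-gray over 10 cells = 4601  → 14.6057
row 11: Σ corner-gray over 10 cells = 5823  → 18.4849
row 12: Σ corner-gray over 10 cells = 5629  → 17.8691
Σ rows: total corner-gray = 71579  → 227.2253 mm³

227.225


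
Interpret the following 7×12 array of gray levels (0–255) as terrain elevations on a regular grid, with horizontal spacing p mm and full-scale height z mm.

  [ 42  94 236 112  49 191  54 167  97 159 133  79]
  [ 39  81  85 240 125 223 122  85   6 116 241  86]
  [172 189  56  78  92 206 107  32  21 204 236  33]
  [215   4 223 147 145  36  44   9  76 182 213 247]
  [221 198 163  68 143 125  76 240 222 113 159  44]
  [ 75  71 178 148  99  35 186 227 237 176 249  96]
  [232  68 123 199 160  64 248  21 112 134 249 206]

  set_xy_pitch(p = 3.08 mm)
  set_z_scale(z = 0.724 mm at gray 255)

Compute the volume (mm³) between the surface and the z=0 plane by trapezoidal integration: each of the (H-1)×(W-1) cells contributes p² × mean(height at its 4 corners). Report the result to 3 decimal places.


237.712

height_mm = gray/255 × 0.724; cell vol = 3.08² × mean(4 corners)
unit = 3.08² × 0.724 / (4×255) = 0.00673348 mm³ per gray-sum
row 0: Σ corner-gray over 11 cells = 5478  → 36.8860
row 1: Σ corner-gray over 11 cells = 5420  → 36.4955
row 2: Σ corner-gray over 11 cells = 5267  → 35.4653
row 3: Σ corner-gray over 11 cells = 5899  → 39.7208
row 4: Σ corner-gray over 11 cells = 6662  → 44.8585
row 5: Σ corner-gray over 11 cells = 6577  → 44.2861
Σ rows: total corner-gray = 35303  → 237.7122 mm³


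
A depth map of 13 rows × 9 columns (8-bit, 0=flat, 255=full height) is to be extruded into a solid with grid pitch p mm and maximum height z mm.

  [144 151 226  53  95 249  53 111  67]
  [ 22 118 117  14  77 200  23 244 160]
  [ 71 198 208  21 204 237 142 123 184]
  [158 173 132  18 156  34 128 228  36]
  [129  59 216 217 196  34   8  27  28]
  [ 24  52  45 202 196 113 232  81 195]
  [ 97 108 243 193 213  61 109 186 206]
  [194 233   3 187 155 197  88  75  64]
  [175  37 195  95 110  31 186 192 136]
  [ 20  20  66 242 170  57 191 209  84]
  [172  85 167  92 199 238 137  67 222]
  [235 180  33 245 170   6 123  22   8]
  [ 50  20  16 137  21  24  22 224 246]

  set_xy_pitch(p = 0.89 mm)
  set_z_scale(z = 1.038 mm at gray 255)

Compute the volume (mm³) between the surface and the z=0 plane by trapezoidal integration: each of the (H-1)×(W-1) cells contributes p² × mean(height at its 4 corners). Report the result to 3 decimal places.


39.423

height_mm = gray/255 × 1.038; cell vol = 0.89² × mean(4 corners)
unit = 0.89² × 1.038 / (4×255) = 0.000806078 mm³ per gray-sum
row 0: Σ corner-gray over 8 cells = 3855  → 3.1074
row 1: Σ corner-gray over 8 cells = 4289  → 3.4573
row 2: Σ corner-gray over 8 cells = 4453  → 3.5895
row 3: Σ corner-gray over 8 cells = 3603  → 2.9043
row 4: Σ corner-gray over 8 cells = 3732  → 3.0083
row 5: Σ corner-gray over 8 cells = 4590  → 3.6999
row 6: Σ corner-gray over 8 cells = 4663  → 3.7587
row 7: Σ corner-gray over 8 cells = 4137  → 3.3347
row 8: Σ corner-gray over 8 cells = 4017  → 3.2380
row 9: Σ corner-gray over 8 cells = 4378  → 3.5290
row 10: Σ corner-gray over 8 cells = 4165  → 3.3573
row 11: Σ corner-gray over 8 cells = 3025  → 2.4384
Σ rows: total corner-gray = 48907  → 39.4229 mm³


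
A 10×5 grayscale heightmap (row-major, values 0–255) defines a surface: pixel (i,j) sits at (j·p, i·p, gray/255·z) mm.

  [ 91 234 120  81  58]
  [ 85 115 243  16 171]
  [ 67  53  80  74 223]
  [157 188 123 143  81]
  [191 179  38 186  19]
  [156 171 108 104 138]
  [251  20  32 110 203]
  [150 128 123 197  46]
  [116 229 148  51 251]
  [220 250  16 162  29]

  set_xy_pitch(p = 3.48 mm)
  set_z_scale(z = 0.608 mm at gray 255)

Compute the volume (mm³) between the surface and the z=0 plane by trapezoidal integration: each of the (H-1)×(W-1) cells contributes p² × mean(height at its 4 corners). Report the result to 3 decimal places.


131.165

height_mm = gray/255 × 0.608; cell vol = 3.48² × mean(4 corners)
unit = 3.48² × 0.608 / (4×255) = 0.00721875 mm³ per gray-sum
row 0: Σ corner-gray over 4 cells = 2023  → 14.6035
row 1: Σ corner-gray over 4 cells = 1708  → 12.3296
row 2: Σ corner-gray over 4 cells = 1850  → 13.3547
row 3: Σ corner-gray over 4 cells = 2162  → 15.6069
row 4: Σ corner-gray over 4 cells = 2076  → 14.9861
row 5: Σ corner-gray over 4 cells = 1838  → 13.2681
row 6: Σ corner-gray over 4 cells = 1870  → 13.4991
row 7: Σ corner-gray over 4 cells = 2315  → 16.7114
row 8: Σ corner-gray over 4 cells = 2328  → 16.8052
Σ rows: total corner-gray = 18170  → 131.1647 mm³


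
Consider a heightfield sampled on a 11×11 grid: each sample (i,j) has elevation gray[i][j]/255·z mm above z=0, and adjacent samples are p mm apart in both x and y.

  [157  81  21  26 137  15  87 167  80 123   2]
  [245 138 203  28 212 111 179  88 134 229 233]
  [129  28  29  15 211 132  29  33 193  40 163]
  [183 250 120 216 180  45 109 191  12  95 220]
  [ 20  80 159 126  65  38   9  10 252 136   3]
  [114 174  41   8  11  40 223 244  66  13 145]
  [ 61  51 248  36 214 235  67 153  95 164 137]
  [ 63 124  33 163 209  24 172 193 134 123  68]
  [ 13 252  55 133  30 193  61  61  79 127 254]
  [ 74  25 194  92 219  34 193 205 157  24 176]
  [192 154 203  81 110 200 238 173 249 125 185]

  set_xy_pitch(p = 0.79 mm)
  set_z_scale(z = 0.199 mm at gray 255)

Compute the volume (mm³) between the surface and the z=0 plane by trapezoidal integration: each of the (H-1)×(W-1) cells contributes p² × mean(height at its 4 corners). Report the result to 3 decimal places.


height_mm = gray/255 × 0.199; cell vol = 0.79² × mean(4 corners)
unit = 0.79² × 0.199 / (4×255) = 0.000121761 mm³ per gray-sum
row 0: Σ corner-gray over 10 cells = 4755  → 0.5790
row 1: Σ corner-gray over 10 cells = 4834  → 0.5886
row 2: Σ corner-gray over 10 cells = 4551  → 0.5541
row 3: Σ corner-gray over 10 cells = 4612  → 0.5616
row 4: Σ corner-gray over 10 cells = 3672  → 0.4471
row 5: Σ corner-gray over 10 cells = 4623  → 0.5629
row 6: Σ corner-gray over 10 cells = 5205  → 0.6338
row 7: Σ corner-gray over 10 cells = 4730  → 0.5759
row 8: Σ corner-gray over 10 cells = 4785  → 0.5826
row 9: Σ corner-gray over 10 cells = 5979  → 0.7280
Σ rows: total corner-gray = 47746  → 5.8136 mm³

5.814


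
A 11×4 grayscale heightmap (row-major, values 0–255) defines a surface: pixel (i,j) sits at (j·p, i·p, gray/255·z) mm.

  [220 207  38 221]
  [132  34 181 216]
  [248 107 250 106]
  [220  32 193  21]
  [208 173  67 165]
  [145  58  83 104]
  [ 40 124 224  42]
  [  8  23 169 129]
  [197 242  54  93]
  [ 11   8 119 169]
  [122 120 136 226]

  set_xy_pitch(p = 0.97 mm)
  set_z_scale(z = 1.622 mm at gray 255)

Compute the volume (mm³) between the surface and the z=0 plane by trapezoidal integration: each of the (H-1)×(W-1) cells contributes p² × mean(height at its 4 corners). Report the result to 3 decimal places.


22.238

height_mm = gray/255 × 1.622; cell vol = 0.97² × mean(4 corners)
unit = 0.97² × 1.622 / (4×255) = 0.00149622 mm³ per gray-sum
row 0: Σ corner-gray over 3 cells = 1709  → 2.5570
row 1: Σ corner-gray over 3 cells = 1846  → 2.7620
row 2: Σ corner-gray over 3 cells = 1759  → 2.6318
row 3: Σ corner-gray over 3 cells = 1544  → 2.3102
row 4: Σ corner-gray over 3 cells = 1384  → 2.0708
row 5: Σ corner-gray over 3 cells = 1309  → 1.9585
row 6: Σ corner-gray over 3 cells = 1299  → 1.9436
row 7: Σ corner-gray over 3 cells = 1403  → 2.0992
row 8: Σ corner-gray over 3 cells = 1316  → 1.9690
row 9: Σ corner-gray over 3 cells = 1294  → 1.9361
Σ rows: total corner-gray = 14863  → 22.2383 mm³


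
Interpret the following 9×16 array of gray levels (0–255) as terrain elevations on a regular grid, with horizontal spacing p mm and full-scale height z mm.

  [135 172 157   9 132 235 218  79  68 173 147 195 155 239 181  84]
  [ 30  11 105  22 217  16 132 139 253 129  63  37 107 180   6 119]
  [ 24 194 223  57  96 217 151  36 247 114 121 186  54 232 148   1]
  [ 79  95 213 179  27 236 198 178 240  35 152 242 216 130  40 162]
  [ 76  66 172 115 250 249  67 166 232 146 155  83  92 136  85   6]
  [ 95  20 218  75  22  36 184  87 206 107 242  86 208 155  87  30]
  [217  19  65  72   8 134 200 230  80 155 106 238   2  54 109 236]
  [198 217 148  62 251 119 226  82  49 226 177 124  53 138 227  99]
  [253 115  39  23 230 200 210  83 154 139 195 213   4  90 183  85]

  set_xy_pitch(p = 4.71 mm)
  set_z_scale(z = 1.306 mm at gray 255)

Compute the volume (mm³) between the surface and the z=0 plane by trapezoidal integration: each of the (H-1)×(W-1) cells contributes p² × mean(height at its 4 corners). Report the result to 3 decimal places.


height_mm = gray/255 × 1.306; cell vol = 4.71² × mean(4 corners)
unit = 4.71² × 1.306 / (4×255) = 0.0284043 mm³ per gray-sum
row 0: Σ corner-gray over 15 cells = 7522  → 213.6575
row 1: Σ corner-gray over 15 cells = 7160  → 203.3751
row 2: Σ corner-gray over 15 cells = 8780  → 249.3902
row 3: Σ corner-gray over 15 cells = 8713  → 247.4871
row 4: Σ corner-gray over 15 cells = 7701  → 218.7419
row 5: Σ corner-gray over 15 cells = 6988  → 198.4896
row 6: Σ corner-gray over 15 cells = 7892  → 224.1671
row 7: Σ corner-gray over 15 cells = 8589  → 243.9649
Σ rows: total corner-gray = 63345  → 1799.2734 mm³

1799.273


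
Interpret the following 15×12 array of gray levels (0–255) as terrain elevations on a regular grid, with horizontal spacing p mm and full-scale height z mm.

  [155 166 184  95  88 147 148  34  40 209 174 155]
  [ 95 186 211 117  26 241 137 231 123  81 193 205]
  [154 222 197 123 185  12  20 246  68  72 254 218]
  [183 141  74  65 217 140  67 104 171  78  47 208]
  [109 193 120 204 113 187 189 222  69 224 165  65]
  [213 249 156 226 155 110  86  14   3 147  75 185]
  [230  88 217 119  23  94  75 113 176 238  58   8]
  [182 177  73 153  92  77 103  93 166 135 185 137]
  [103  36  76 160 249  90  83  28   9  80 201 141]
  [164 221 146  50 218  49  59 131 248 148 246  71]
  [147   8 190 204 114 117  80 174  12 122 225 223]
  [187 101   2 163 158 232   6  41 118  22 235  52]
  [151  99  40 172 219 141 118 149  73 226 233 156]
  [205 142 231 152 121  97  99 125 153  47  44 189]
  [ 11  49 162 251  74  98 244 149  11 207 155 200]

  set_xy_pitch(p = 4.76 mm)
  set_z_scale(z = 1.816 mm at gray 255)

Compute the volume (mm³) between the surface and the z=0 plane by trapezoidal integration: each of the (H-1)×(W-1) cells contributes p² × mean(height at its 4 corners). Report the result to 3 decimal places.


height_mm = gray/255 × 1.816; cell vol = 4.76² × mean(4 corners)
unit = 4.76² × 1.816 / (4×255) = 0.0403394 mm³ per gray-sum
row 0: Σ corner-gray over 11 cells = 6272  → 253.0088
row 1: Σ corner-gray over 11 cells = 6562  → 264.7072
row 2: Σ corner-gray over 11 cells = 5769  → 232.7181
row 3: Σ corner-gray over 11 cells = 6145  → 247.8857
row 4: Σ corner-gray over 11 cells = 6386  → 257.6075
row 5: Σ corner-gray over 11 cells = 5480  → 221.0600
row 6: Σ corner-gray over 11 cells = 5467  → 220.5356
row 7: Σ corner-gray over 11 cells = 5095  → 205.5293
row 8: Σ corner-gray over 11 cells = 5535  → 223.2787
row 9: Σ corner-gray over 11 cells = 6129  → 247.2403
row 10: Σ corner-gray over 11 cells = 5257  → 212.0643
row 11: Σ corner-gray over 11 cells = 5642  → 227.5950
row 12: Σ corner-gray over 11 cells = 6063  → 244.5779
row 13: Σ corner-gray over 11 cells = 5827  → 235.0578
Σ rows: total corner-gray = 81629  → 3292.8660 mm³

3292.866


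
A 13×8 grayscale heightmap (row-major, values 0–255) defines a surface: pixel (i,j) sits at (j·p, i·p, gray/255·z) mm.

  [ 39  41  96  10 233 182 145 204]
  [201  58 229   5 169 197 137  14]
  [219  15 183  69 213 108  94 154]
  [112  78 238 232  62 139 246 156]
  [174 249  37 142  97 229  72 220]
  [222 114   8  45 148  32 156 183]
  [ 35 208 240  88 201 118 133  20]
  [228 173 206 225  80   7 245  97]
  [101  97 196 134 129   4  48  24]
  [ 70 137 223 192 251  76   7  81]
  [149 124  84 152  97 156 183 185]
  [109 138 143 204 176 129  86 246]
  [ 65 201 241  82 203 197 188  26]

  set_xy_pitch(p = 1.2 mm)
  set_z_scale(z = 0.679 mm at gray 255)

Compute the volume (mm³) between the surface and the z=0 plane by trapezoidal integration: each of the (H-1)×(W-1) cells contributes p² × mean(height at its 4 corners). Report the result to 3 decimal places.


height_mm = gray/255 × 0.679; cell vol = 1.2² × mean(4 corners)
unit = 1.2² × 0.679 / (4×255) = 0.000958588 mm³ per gray-sum
row 0: Σ corner-gray over 7 cells = 3462  → 3.3186
row 1: Σ corner-gray over 7 cells = 3542  → 3.3953
row 2: Σ corner-gray over 7 cells = 3995  → 3.8296
row 3: Σ corner-gray over 7 cells = 4304  → 4.1258
row 4: Σ corner-gray over 7 cells = 3457  → 3.3138
row 5: Σ corner-gray over 7 cells = 3442  → 3.2995
row 6: Σ corner-gray over 7 cells = 4228  → 4.0529
row 7: Σ corner-gray over 7 cells = 3538  → 3.3915
row 8: Σ corner-gray over 7 cells = 3264  → 3.1288
row 9: Σ corner-gray over 7 cells = 3849  → 3.6896
row 10: Σ corner-gray over 7 cells = 4033  → 3.8660
row 11: Σ corner-gray over 7 cells = 4422  → 4.2389
Σ rows: total corner-gray = 45536  → 43.6503 mm³

43.650


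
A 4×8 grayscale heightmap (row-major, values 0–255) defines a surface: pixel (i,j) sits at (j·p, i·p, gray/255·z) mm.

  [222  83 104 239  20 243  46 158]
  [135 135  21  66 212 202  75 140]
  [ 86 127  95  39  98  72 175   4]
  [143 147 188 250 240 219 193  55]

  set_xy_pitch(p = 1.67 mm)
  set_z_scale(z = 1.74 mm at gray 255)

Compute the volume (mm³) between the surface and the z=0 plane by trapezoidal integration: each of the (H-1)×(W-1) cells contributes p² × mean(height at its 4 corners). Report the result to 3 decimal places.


height_mm = gray/255 × 1.74; cell vol = 1.67² × mean(4 corners)
unit = 1.67² × 1.74 / (4×255) = 0.00475754 mm³ per gray-sum
row 0: Σ corner-gray over 7 cells = 3547  → 16.8750
row 1: Σ corner-gray over 7 cells = 2999  → 14.2678
row 2: Σ corner-gray over 7 cells = 3974  → 18.9064
Σ rows: total corner-gray = 10520  → 50.0493 mm³

50.049


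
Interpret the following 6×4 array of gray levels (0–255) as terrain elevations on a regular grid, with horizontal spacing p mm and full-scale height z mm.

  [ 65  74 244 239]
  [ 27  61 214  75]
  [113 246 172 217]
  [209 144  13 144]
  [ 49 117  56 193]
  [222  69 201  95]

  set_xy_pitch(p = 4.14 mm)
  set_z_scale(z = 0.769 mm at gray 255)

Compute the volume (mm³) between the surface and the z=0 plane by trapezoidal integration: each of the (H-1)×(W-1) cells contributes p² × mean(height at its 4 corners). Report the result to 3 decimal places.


height_mm = gray/255 × 0.769; cell vol = 4.14² × mean(4 corners)
unit = 4.14² × 0.769 / (4×255) = 0.0129219 mm³ per gray-sum
row 0: Σ corner-gray over 3 cells = 1592  → 20.5717
row 1: Σ corner-gray over 3 cells = 1818  → 23.4920
row 2: Σ corner-gray over 3 cells = 1833  → 23.6859
row 3: Σ corner-gray over 3 cells = 1255  → 16.2170
row 4: Σ corner-gray over 3 cells = 1445  → 18.6722
Σ rows: total corner-gray = 7943  → 102.6388 mm³

102.639


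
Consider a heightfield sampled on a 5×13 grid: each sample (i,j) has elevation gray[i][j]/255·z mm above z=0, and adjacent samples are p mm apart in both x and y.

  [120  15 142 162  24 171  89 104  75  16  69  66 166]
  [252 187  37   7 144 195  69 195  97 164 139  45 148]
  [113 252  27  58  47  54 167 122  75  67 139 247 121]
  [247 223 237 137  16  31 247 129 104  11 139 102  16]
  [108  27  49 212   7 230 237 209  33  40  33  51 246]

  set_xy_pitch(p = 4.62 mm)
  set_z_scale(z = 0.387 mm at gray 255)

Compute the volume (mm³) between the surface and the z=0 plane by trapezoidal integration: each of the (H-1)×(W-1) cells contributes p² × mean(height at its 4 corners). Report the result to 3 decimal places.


179.750

height_mm = gray/255 × 0.387; cell vol = 4.62² × mean(4 corners)
unit = 4.62² × 0.387 / (4×255) = 0.00809832 mm³ per gray-sum
row 0: Σ corner-gray over 12 cells = 5110  → 41.3824
row 1: Σ corner-gray over 12 cells = 5702  → 46.1766
row 2: Σ corner-gray over 12 cells = 5759  → 46.6382
row 3: Σ corner-gray over 12 cells = 5625  → 45.5530
Σ rows: total corner-gray = 22196  → 179.7502 mm³


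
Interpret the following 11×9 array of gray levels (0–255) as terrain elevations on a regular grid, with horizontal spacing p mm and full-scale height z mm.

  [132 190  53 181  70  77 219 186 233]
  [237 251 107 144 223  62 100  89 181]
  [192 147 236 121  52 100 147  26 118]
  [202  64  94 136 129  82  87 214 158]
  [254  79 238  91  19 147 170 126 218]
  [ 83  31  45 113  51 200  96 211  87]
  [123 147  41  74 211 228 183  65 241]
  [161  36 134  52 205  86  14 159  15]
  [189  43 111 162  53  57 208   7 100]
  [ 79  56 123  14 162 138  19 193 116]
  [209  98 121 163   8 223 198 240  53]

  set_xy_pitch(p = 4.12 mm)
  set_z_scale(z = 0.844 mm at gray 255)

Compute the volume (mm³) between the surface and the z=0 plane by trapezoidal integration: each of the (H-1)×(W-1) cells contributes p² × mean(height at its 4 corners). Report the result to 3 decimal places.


548.125

height_mm = gray/255 × 0.844; cell vol = 4.12² × mean(4 corners)
unit = 4.12² × 0.844 / (4×255) = 0.0140455 mm³ per gray-sum
row 0: Σ corner-gray over 8 cells = 4687  → 65.8312
row 1: Σ corner-gray over 8 cells = 4338  → 60.9293
row 2: Σ corner-gray over 8 cells = 3940  → 55.3392
row 3: Σ corner-gray over 8 cells = 4184  → 58.7663
row 4: Σ corner-gray over 8 cells = 3876  → 54.4403
row 5: Σ corner-gray over 8 cells = 3926  → 55.1426
row 6: Σ corner-gray over 8 cells = 3810  → 53.5133
row 7: Σ corner-gray over 8 cells = 3119  → 43.8079
row 8: Σ corner-gray over 8 cells = 3176  → 44.6085
row 9: Σ corner-gray over 8 cells = 3969  → 55.7465
Σ rows: total corner-gray = 39025  → 548.1250 mm³


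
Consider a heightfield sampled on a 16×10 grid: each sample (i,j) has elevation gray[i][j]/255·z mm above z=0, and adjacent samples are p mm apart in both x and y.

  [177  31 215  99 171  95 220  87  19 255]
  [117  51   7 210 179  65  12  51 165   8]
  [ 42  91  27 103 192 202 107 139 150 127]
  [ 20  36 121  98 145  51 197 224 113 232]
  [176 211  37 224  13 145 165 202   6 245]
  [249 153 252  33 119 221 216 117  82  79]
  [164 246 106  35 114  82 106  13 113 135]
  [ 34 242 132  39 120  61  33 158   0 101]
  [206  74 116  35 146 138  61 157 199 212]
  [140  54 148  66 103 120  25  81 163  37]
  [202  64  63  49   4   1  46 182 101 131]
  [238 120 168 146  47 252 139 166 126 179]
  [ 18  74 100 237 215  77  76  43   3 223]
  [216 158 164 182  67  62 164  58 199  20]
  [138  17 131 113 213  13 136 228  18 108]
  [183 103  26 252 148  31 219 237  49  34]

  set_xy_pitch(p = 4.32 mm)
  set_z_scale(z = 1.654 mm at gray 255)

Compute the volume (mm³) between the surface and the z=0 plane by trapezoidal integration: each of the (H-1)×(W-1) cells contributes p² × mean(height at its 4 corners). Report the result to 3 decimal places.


height_mm = gray/255 × 1.654; cell vol = 4.32² × mean(4 corners)
unit = 4.32² × 1.654 / (4×255) = 0.0302624 mm³ per gray-sum
row 0: Σ corner-gray over 9 cells = 3911  → 118.3561
row 1: Σ corner-gray over 9 cells = 3796  → 114.8759
row 2: Σ corner-gray over 9 cells = 4413  → 133.5478
row 3: Σ corner-gray over 9 cells = 4649  → 140.6897
row 4: Σ corner-gray over 9 cells = 5141  → 155.5788
row 5: Σ corner-gray over 9 cells = 4643  → 140.5081
row 6: Σ corner-gray over 9 cells = 3634  → 109.9734
row 7: Σ corner-gray over 9 cells = 3975  → 120.2929
row 8: Σ corner-gray over 9 cells = 3967  → 120.0508
row 9: Σ corner-gray over 9 cells = 3050  → 92.3002
row 10: Σ corner-gray over 9 cells = 4098  → 124.0152
row 11: Σ corner-gray over 9 cells = 4636  → 140.2963
row 12: Σ corner-gray over 9 cells = 4235  → 128.1611
row 13: Σ corner-gray over 9 cells = 4328  → 130.9755
row 14: Σ corner-gray over 9 cells = 4331  → 131.0663
Σ rows: total corner-gray = 62807  → 1900.6882 mm³

1900.688


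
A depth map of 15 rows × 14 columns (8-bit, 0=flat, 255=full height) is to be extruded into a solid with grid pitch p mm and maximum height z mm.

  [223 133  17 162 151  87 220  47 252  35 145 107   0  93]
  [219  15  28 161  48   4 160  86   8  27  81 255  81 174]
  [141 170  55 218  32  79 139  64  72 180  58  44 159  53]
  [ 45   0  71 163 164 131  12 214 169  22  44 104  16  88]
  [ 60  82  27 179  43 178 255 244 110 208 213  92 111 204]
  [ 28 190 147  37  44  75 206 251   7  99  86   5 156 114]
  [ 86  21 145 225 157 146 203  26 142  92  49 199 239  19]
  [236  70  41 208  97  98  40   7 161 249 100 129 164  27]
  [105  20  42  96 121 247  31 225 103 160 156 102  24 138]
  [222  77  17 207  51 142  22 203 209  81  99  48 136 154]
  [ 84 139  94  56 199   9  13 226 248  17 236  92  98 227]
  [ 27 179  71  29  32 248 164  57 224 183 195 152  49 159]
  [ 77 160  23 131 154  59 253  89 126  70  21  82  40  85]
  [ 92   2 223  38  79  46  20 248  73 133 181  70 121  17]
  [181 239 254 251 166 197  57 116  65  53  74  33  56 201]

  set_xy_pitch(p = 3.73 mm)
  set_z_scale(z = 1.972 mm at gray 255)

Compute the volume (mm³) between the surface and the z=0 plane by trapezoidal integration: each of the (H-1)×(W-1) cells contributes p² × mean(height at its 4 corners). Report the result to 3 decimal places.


height_mm = gray/255 × 1.972; cell vol = 3.73² × mean(4 corners)
unit = 3.73² × 1.972 / (4×255) = 0.0268983 mm³ per gray-sum
row 0: Σ corner-gray over 13 cells = 5329  → 143.3409
row 1: Σ corner-gray over 13 cells = 5035  → 135.4328
row 2: Σ corner-gray over 13 cells = 5087  → 136.8315
row 3: Σ corner-gray over 13 cells = 6101  → 164.1064
row 4: Σ corner-gray over 13 cells = 6496  → 174.7312
row 5: Σ corner-gray over 13 cells = 6141  → 165.1823
row 6: Σ corner-gray over 13 cells = 6384  → 171.7186
row 7: Σ corner-gray over 13 cells = 5888  → 158.3770
row 8: Σ corner-gray over 13 cells = 5857  → 157.5432
row 9: Σ corner-gray over 13 cells = 6125  → 164.7519
row 10: Σ corner-gray over 13 cells = 6517  → 175.2960
row 11: Σ corner-gray over 13 cells = 5930  → 159.5068
row 12: Σ corner-gray over 13 cells = 5155  → 138.6606
row 13: Σ corner-gray over 13 cells = 6081  → 163.5684
Σ rows: total corner-gray = 82126  → 2209.0476 mm³

2209.048


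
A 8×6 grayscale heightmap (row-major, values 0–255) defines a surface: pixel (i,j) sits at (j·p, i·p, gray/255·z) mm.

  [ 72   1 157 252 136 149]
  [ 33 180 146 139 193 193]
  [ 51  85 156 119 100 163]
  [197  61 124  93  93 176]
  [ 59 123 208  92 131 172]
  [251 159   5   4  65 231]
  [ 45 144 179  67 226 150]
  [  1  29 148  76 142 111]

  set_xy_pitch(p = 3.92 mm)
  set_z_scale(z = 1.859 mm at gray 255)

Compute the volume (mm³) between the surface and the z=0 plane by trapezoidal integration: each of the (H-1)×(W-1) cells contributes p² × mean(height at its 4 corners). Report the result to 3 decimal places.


height_mm = gray/255 × 1.859; cell vol = 3.92² × mean(4 corners)
unit = 3.92² × 1.859 / (4×255) = 0.028006 mm³ per gray-sum
row 0: Σ corner-gray over 5 cells = 2855  → 79.9572
row 1: Σ corner-gray over 5 cells = 2676  → 74.9441
row 2: Σ corner-gray over 5 cells = 2249  → 62.9855
row 3: Σ corner-gray over 5 cells = 2454  → 68.7268
row 4: Σ corner-gray over 5 cells = 2287  → 64.0498
row 5: Σ corner-gray over 5 cells = 2375  → 66.5143
row 6: Σ corner-gray over 5 cells = 2329  → 65.2260
Σ rows: total corner-gray = 17225  → 482.4036 mm³

482.404


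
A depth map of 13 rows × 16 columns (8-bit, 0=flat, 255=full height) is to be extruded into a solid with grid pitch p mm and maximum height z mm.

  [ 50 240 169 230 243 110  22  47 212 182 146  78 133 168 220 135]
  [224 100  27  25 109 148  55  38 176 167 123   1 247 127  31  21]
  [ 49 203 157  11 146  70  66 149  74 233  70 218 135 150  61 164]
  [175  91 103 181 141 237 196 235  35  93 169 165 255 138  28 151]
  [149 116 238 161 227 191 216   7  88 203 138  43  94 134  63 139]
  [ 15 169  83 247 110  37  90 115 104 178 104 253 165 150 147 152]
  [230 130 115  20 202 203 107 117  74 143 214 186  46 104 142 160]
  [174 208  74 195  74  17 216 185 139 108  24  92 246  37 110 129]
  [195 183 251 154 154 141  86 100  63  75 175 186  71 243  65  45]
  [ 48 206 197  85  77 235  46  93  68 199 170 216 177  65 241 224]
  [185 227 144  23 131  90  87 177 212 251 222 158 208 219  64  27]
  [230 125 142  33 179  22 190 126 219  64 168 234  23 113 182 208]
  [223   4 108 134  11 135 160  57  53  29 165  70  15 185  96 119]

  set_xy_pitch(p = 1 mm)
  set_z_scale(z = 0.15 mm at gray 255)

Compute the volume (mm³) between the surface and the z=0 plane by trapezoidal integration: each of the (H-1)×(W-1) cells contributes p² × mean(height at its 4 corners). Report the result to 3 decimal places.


height_mm = gray/255 × 0.15; cell vol = 1² × mean(4 corners)
unit = 1² × 0.15 / (4×255) = 0.000147059 mm³ per gray-sum
row 0: Σ corner-gray over 15 cells = 7578  → 1.1144
row 1: Σ corner-gray over 15 cells = 6692  → 0.9841
row 2: Σ corner-gray over 15 cells = 8159  → 1.1999
row 3: Σ corner-gray over 15 cells = 8586  → 1.2626
row 4: Σ corner-gray over 15 cells = 8197  → 1.2054
row 5: Σ corner-gray over 15 cells = 8067  → 1.1863
row 6: Σ corner-gray over 15 cells = 7749  → 1.1396
row 7: Σ corner-gray over 15 cells = 7887  → 1.1599
row 8: Σ corner-gray over 15 cells = 8556  → 1.2582
row 9: Σ corner-gray over 15 cells = 9060  → 1.3324
row 10: Σ corner-gray over 15 cells = 8716  → 1.2818
row 11: Σ corner-gray over 15 cells = 6864  → 1.0094
Σ rows: total corner-gray = 96111  → 14.1340 mm³

14.134
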